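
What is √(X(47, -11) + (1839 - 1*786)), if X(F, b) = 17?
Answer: √1070 ≈ 32.711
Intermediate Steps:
√(X(47, -11) + (1839 - 1*786)) = √(17 + (1839 - 1*786)) = √(17 + (1839 - 786)) = √(17 + 1053) = √1070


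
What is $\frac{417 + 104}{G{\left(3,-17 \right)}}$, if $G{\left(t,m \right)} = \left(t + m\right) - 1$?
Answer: $- \frac{521}{15} \approx -34.733$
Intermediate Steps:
$G{\left(t,m \right)} = -1 + m + t$ ($G{\left(t,m \right)} = \left(m + t\right) - 1 = -1 + m + t$)
$\frac{417 + 104}{G{\left(3,-17 \right)}} = \frac{417 + 104}{-1 - 17 + 3} = \frac{521}{-15} = 521 \left(- \frac{1}{15}\right) = - \frac{521}{15}$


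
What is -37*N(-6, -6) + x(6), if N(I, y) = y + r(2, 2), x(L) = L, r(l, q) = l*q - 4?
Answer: 228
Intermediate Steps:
r(l, q) = -4 + l*q
N(I, y) = y (N(I, y) = y + (-4 + 2*2) = y + (-4 + 4) = y + 0 = y)
-37*N(-6, -6) + x(6) = -37*(-6) + 6 = 222 + 6 = 228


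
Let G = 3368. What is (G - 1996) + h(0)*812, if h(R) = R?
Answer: 1372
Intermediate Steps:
(G - 1996) + h(0)*812 = (3368 - 1996) + 0*812 = 1372 + 0 = 1372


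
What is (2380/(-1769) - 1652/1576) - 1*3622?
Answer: -2526151609/696986 ≈ -3624.4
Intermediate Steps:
(2380/(-1769) - 1652/1576) - 1*3622 = (2380*(-1/1769) - 1652*1/1576) - 3622 = (-2380/1769 - 413/394) - 3622 = -1668317/696986 - 3622 = -2526151609/696986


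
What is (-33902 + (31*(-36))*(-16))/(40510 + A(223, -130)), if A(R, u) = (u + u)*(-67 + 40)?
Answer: -8023/23765 ≈ -0.33760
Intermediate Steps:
A(R, u) = -54*u (A(R, u) = (2*u)*(-27) = -54*u)
(-33902 + (31*(-36))*(-16))/(40510 + A(223, -130)) = (-33902 + (31*(-36))*(-16))/(40510 - 54*(-130)) = (-33902 - 1116*(-16))/(40510 + 7020) = (-33902 + 17856)/47530 = -16046*1/47530 = -8023/23765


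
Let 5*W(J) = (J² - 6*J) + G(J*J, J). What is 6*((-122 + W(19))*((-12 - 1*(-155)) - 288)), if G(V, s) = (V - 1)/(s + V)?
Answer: 1196946/19 ≈ 62997.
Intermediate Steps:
G(V, s) = (-1 + V)/(V + s)
W(J) = -6*J/5 + J²/5 + (-1 + J²)/(5*(J + J²)) (W(J) = ((J² - 6*J) + (-1 + J*J)/(J*J + J))/5 = ((J² - 6*J) + (-1 + J²)/(J² + J))/5 = ((J² - 6*J) + (-1 + J²)/(J + J²))/5 = (J² - 6*J + (-1 + J²)/(J + J²))/5 = -6*J/5 + J²/5 + (-1 + J²)/(5*(J + J²)))
6*((-122 + W(19))*((-12 - 1*(-155)) - 288)) = 6*((-122 + (⅕)*(-1 + 19 + 19³ - 6*19²)/19)*((-12 - 1*(-155)) - 288)) = 6*((-122 + (⅕)*(1/19)*(-1 + 19 + 6859 - 6*361))*((-12 + 155) - 288)) = 6*((-122 + (⅕)*(1/19)*(-1 + 19 + 6859 - 2166))*(143 - 288)) = 6*((-122 + (⅕)*(1/19)*4711)*(-145)) = 6*((-122 + 4711/95)*(-145)) = 6*(-6879/95*(-145)) = 6*(199491/19) = 1196946/19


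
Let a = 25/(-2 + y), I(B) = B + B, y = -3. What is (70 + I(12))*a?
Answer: -470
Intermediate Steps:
I(B) = 2*B
a = -5 (a = 25/(-2 - 3) = 25/(-5) = -1/5*25 = -5)
(70 + I(12))*a = (70 + 2*12)*(-5) = (70 + 24)*(-5) = 94*(-5) = -470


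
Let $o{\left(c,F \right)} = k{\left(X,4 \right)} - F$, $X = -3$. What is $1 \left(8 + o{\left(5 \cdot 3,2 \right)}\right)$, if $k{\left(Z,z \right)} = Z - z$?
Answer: $-1$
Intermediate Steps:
$o{\left(c,F \right)} = -7 - F$ ($o{\left(c,F \right)} = \left(-3 - 4\right) - F = -7 - F$)
$1 \left(8 + o{\left(5 \cdot 3,2 \right)}\right) = 1 \left(8 - 9\right) = 1 \left(-1\right) = -1$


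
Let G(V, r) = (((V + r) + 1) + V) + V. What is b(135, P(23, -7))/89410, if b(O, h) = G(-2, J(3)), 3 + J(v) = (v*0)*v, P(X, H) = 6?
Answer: -4/44705 ≈ -8.9475e-5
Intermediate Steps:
J(v) = -3 (J(v) = -3 + (v*0)*v = -3 + 0*v = -3 + 0 = -3)
G(V, r) = 1 + r + 3*V (G(V, r) = ((1 + V + r) + V) + V = (1 + r + 2*V) + V = 1 + r + 3*V)
b(O, h) = -8 (b(O, h) = 1 - 3 + 3*(-2) = 1 - 3 - 6 = -8)
b(135, P(23, -7))/89410 = -8/89410 = -8*1/89410 = -4/44705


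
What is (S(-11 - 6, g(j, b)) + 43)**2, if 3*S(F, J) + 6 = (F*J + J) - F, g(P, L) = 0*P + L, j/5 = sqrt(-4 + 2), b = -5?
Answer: 48400/9 ≈ 5377.8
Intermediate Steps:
j = 5*I*sqrt(2) (j = 5*sqrt(-4 + 2) = 5*sqrt(-2) = 5*(I*sqrt(2)) = 5*I*sqrt(2) ≈ 7.0711*I)
g(P, L) = L (g(P, L) = 0 + L = L)
S(F, J) = -2 - F/3 + J/3 + F*J/3 (S(F, J) = -2 + ((F*J + J) - F)/3 = -2 + ((J + F*J) - F)/3 = -2 + (J - F + F*J)/3 = -2 + (-F/3 + J/3 + F*J/3) = -2 - F/3 + J/3 + F*J/3)
(S(-11 - 6, g(j, b)) + 43)**2 = ((-2 - (-11 - 6)/3 + (1/3)*(-5) + (1/3)*(-11 - 6)*(-5)) + 43)**2 = ((-2 - 1/3*(-17) - 5/3 + (1/3)*(-17)*(-5)) + 43)**2 = ((-2 + 17/3 - 5/3 + 85/3) + 43)**2 = (91/3 + 43)**2 = (220/3)**2 = 48400/9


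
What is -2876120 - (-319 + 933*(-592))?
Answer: -2323465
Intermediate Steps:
-2876120 - (-319 + 933*(-592)) = -2876120 - (-319 - 552336) = -2876120 - 1*(-552655) = -2876120 + 552655 = -2323465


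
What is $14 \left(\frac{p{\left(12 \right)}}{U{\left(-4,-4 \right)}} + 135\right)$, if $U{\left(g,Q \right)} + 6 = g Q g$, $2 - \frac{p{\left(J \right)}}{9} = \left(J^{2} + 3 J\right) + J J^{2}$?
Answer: $\frac{26604}{5} \approx 5320.8$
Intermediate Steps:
$p{\left(J \right)} = 18 - 27 J - 9 J^{2} - 9 J^{3}$ ($p{\left(J \right)} = 18 - 9 \left(\left(J^{2} + 3 J\right) + J J^{2}\right) = 18 - 9 \left(\left(J^{2} + 3 J\right) + J^{3}\right) = 18 - 9 \left(J^{2} + J^{3} + 3 J\right) = 18 - \left(9 J^{2} + 9 J^{3} + 27 J\right) = 18 - 27 J - 9 J^{2} - 9 J^{3}$)
$U{\left(g,Q \right)} = -6 + Q g^{2}$ ($U{\left(g,Q \right)} = -6 + g Q g = -6 + Q g g = -6 + Q g^{2}$)
$14 \left(\frac{p{\left(12 \right)}}{U{\left(-4,-4 \right)}} + 135\right) = 14 \left(\frac{18 - 324 - 9 \cdot 12^{2} - 9 \cdot 12^{3}}{-6 - 4 \left(-4\right)^{2}} + 135\right) = 14 \left(\frac{18 - 324 - 1296 - 15552}{-6 - 64} + 135\right) = 14 \left(- \frac{17154}{-70} + 135\right) = 14 \left(\left(-17154\right) \left(- \frac{1}{70}\right) + 135\right) = 14 \left(\frac{8577}{35} + 135\right) = 14 \cdot \frac{13302}{35} = \frac{26604}{5}$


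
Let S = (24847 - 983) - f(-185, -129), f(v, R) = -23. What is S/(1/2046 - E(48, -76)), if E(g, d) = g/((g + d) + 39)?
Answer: -48872802/8927 ≈ -5474.7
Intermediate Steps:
E(g, d) = g/(39 + d + g) (E(g, d) = g/((d + g) + 39) = g/(39 + d + g))
S = 23887 (S = (24847 - 983) - 1*(-23) = 23864 + 23 = 23887)
S/(1/2046 - E(48, -76)) = 23887/(1/2046 - 48/(39 - 76 + 48)) = 23887/(1/2046 - 48/11) = 23887/(-8927/2046) = 23887*(-2046/8927) = -48872802/8927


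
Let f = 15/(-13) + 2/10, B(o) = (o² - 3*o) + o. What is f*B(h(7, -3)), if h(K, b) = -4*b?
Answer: -1488/13 ≈ -114.46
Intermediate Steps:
B(o) = o² - 2*o
f = -62/65 (f = 15*(-1/13) + 2*(⅒) = -15/13 + ⅕ = -62/65 ≈ -0.95385)
f*B(h(7, -3)) = -62*(-4*(-3))*(-2 - 4*(-3))/65 = -744*(-2 + 12)/65 = -744*10/65 = -62/65*120 = -1488/13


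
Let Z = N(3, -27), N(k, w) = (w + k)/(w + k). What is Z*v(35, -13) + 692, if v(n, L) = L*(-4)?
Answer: 744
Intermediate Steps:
v(n, L) = -4*L
N(k, w) = 1 (N(k, w) = (k + w)/(k + w) = 1)
Z = 1
Z*v(35, -13) + 692 = 1*(-4*(-13)) + 692 = 1*52 + 692 = 52 + 692 = 744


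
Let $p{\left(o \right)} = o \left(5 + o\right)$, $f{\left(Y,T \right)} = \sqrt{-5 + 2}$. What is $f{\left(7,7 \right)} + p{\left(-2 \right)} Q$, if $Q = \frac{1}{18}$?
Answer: $- \frac{1}{3} + i \sqrt{3} \approx -0.33333 + 1.732 i$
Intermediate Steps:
$f{\left(Y,T \right)} = i \sqrt{3}$ ($f{\left(Y,T \right)} = \sqrt{-3} = i \sqrt{3}$)
$Q = \frac{1}{18} \approx 0.055556$
$f{\left(7,7 \right)} + p{\left(-2 \right)} Q = i \sqrt{3} + - 2 \left(5 - 2\right) \frac{1}{18} = i \sqrt{3} + \left(-2\right) 3 \cdot \frac{1}{18} = i \sqrt{3} - \frac{1}{3} = - \frac{1}{3} + i \sqrt{3}$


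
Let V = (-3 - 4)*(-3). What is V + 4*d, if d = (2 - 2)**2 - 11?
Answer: -23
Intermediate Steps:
V = 21 (V = -7*(-3) = 21)
d = -11 (d = 0**2 - 11 = 0 - 11 = -11)
V + 4*d = 21 + 4*(-11) = 21 - 44 = -23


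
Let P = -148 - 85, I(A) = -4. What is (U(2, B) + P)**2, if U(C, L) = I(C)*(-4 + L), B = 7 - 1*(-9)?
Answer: 78961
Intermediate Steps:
B = 16 (B = 7 + 9 = 16)
U(C, L) = 16 - 4*L (U(C, L) = -4*(-4 + L) = 16 - 4*L)
P = -233
(U(2, B) + P)**2 = ((16 - 4*16) - 233)**2 = ((16 - 64) - 233)**2 = (-48 - 233)**2 = (-281)**2 = 78961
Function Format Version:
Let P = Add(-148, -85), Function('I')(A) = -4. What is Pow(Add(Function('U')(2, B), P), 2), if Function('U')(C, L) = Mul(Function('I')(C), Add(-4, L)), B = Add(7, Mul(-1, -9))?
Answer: 78961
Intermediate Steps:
B = 16 (B = Add(7, 9) = 16)
Function('U')(C, L) = Add(16, Mul(-4, L)) (Function('U')(C, L) = Mul(-4, Add(-4, L)) = Add(16, Mul(-4, L)))
P = -233
Pow(Add(Function('U')(2, B), P), 2) = Pow(Add(Add(16, Mul(-4, 16)), -233), 2) = Pow(Add(Add(16, -64), -233), 2) = Pow(Add(-48, -233), 2) = Pow(-281, 2) = 78961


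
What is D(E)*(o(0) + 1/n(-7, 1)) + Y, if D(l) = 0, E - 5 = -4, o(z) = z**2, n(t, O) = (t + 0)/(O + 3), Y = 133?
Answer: 133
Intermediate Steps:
n(t, O) = t/(3 + O)
E = 1 (E = 5 - 4 = 1)
D(E)*(o(0) + 1/n(-7, 1)) + Y = 0*(0**2 + 1/(-7/(3 + 1))) + 133 = 0*(0 + 1/(-7/4)) + 133 = 0*(0 - 4/7) + 133 = 0*(-4/7) + 133 = 0 + 133 = 133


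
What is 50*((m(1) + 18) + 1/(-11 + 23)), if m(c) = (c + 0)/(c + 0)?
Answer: 5725/6 ≈ 954.17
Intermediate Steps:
m(c) = 1 (m(c) = c/c = 1)
50*((m(1) + 18) + 1/(-11 + 23)) = 50*((1 + 18) + 1/(-11 + 23)) = 50*(19 + 1/12) = 50*(229/12) = 5725/6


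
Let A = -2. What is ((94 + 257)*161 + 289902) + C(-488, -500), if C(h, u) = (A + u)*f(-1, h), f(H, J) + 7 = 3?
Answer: 348421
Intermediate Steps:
f(H, J) = -4 (f(H, J) = -7 + 3 = -4)
C(h, u) = 8 - 4*u (C(h, u) = (-2 + u)*(-4) = 8 - 4*u)
((94 + 257)*161 + 289902) + C(-488, -500) = ((94 + 257)*161 + 289902) + (8 - 4*(-500)) = (351*161 + 289902) + (8 + 2000) = (56511 + 289902) + 2008 = 346413 + 2008 = 348421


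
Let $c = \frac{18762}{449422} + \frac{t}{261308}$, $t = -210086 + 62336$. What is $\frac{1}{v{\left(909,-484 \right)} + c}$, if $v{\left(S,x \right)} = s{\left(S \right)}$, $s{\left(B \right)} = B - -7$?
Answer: $\frac{29359390994}{26877827290553} \approx 0.0010923$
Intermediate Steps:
$t = -147750$
$s{\left(B \right)} = 7 + B$ ($s{\left(B \right)} = B + 7 = 7 + B$)
$v{\left(S,x \right)} = 7 + S$
$c = - \frac{15374859951}{29359390994}$ ($c = \frac{18762}{449422} - \frac{147750}{261308} = 18762 \cdot \frac{1}{449422} - \frac{73875}{130654} = \frac{9381}{224711} - \frac{73875}{130654} = - \frac{15374859951}{29359390994} \approx -0.52368$)
$\frac{1}{v{\left(909,-484 \right)} + c} = \frac{1}{\left(7 + 909\right) - \frac{15374859951}{29359390994}} = \frac{1}{916 - \frac{15374859951}{29359390994}} = \frac{1}{\frac{26877827290553}{29359390994}} = \frac{29359390994}{26877827290553}$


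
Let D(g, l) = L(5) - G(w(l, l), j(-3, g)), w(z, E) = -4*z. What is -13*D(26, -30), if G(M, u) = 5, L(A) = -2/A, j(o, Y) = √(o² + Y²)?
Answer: 351/5 ≈ 70.200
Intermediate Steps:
j(o, Y) = √(Y² + o²)
D(g, l) = -27/5 (D(g, l) = -2/5 - 1*5 = -2*⅕ - 5 = -⅖ - 5 = -27/5)
-13*D(26, -30) = -13*(-27/5) = 351/5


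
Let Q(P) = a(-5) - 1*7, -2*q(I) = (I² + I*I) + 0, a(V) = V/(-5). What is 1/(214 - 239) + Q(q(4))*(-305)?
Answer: 45749/25 ≈ 1830.0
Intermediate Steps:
a(V) = -V/5 (a(V) = V*(-⅕) = -V/5)
q(I) = -I² (q(I) = -((I² + I*I) + 0)/2 = -((I² + I²) + 0)/2 = -(2*I² + 0)/2 = -I²)
Q(P) = -6 (Q(P) = -⅕*(-5) - 1*7 = 1 - 7 = -6)
1/(214 - 239) + Q(q(4))*(-305) = 1/(214 - 239) - 6*(-305) = 1/(-25) + 1830 = -1/25 + 1830 = 45749/25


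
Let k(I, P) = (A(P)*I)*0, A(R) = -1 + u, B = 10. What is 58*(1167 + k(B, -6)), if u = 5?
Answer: 67686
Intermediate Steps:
A(R) = 4 (A(R) = -1 + 5 = 4)
k(I, P) = 0 (k(I, P) = (4*I)*0 = 0)
58*(1167 + k(B, -6)) = 58*(1167 + 0) = 58*1167 = 67686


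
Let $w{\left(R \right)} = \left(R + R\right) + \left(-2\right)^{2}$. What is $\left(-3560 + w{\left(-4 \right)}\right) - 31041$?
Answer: $-34605$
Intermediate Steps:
$w{\left(R \right)} = 4 + 2 R$ ($w{\left(R \right)} = 2 R + 4 = 4 + 2 R$)
$\left(-3560 + w{\left(-4 \right)}\right) - 31041 = \left(-3560 + \left(4 + 2 \left(-4\right)\right)\right) - 31041 = \left(-3560 + \left(4 - 8\right)\right) - 31041 = \left(-3560 - 4\right) - 31041 = -3564 - 31041 = -34605$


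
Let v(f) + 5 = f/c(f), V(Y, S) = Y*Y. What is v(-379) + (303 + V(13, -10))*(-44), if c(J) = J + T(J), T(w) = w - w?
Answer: -20772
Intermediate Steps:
V(Y, S) = Y²
T(w) = 0
c(J) = J (c(J) = J + 0 = J)
v(f) = -4 (v(f) = -5 + f/f = -5 + 1 = -4)
v(-379) + (303 + V(13, -10))*(-44) = -4 + (303 + 13²)*(-44) = -4 + (303 + 169)*(-44) = -4 + 472*(-44) = -4 - 20768 = -20772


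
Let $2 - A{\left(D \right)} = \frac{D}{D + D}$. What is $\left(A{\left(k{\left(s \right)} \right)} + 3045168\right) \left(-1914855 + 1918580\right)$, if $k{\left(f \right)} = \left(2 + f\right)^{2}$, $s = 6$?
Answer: $\frac{22686512775}{2} \approx 1.1343 \cdot 10^{10}$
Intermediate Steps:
$A{\left(D \right)} = \frac{3}{2}$ ($A{\left(D \right)} = 2 - \frac{D}{D + D} = 2 - \frac{D}{2 D} = 2 - D \frac{1}{2 D} = 2 - \frac{1}{2} = \frac{3}{2}$)
$\left(A{\left(k{\left(s \right)} \right)} + 3045168\right) \left(-1914855 + 1918580\right) = \left(\frac{3}{2} + 3045168\right) \left(-1914855 + 1918580\right) = \frac{6090339}{2} \cdot 3725 = \frac{22686512775}{2}$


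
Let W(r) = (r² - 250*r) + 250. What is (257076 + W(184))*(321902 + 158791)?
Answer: 117857271126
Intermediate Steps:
W(r) = 250 + r² - 250*r
(257076 + W(184))*(321902 + 158791) = (257076 + (250 + 184² - 250*184))*(321902 + 158791) = (257076 + (250 + 33856 - 46000))*480693 = (257076 - 11894)*480693 = 245182*480693 = 117857271126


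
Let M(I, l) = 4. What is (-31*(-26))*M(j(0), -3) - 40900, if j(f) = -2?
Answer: -37676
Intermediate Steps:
(-31*(-26))*M(j(0), -3) - 40900 = -31*(-26)*4 - 40900 = 806*4 - 40900 = 3224 - 40900 = -37676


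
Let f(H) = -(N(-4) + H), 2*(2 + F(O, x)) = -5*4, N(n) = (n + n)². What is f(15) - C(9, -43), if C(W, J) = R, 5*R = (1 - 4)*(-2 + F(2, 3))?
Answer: -437/5 ≈ -87.400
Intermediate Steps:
N(n) = 4*n² (N(n) = (2*n)² = 4*n²)
F(O, x) = -12 (F(O, x) = -2 + (-5*4)/2 = -2 + (½)*(-20) = -2 - 10 = -12)
R = 42/5 (R = ((1 - 4)*(-2 - 12))/5 = (-3*(-14))/5 = (⅕)*42 = 42/5 ≈ 8.4000)
C(W, J) = 42/5
f(H) = -64 - H (f(H) = -(4*(-4)² + H) = -(4*16 + H) = -(64 + H) = -64 - H)
f(15) - C(9, -43) = (-64 - 1*15) - 1*42/5 = (-64 - 15) - 42/5 = -79 - 42/5 = -437/5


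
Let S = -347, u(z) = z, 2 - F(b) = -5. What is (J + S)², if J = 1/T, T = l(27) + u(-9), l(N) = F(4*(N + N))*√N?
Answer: 1719729931/14283 - 335195*√3/28566 ≈ 1.2038e+5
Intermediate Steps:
F(b) = 7 (F(b) = 2 - 1*(-5) = 2 + 5 = 7)
l(N) = 7*√N
T = -9 + 21*√3 (T = 7*√27 - 9 = 7*(3*√3) - 9 = 21*√3 - 9 = -9 + 21*√3 ≈ 27.373)
J = 1/(-9 + 21*√3) ≈ 0.036532
(J + S)² = ((1/138 + 7*√3/414) - 347)² = (-47885/138 + 7*√3/414)²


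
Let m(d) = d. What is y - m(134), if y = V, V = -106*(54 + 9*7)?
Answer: -12536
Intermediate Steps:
V = -12402 (V = -106*(54 + 63) = -106*117 = -12402)
y = -12402
y - m(134) = -12402 - 1*134 = -12402 - 134 = -12536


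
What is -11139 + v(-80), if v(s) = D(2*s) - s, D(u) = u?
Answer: -11219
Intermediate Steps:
v(s) = s (v(s) = 2*s - s = s)
-11139 + v(-80) = -11139 - 80 = -11219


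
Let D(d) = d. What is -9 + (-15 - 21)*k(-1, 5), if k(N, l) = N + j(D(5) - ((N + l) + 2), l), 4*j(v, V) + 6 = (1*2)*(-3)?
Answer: 135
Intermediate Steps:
j(v, V) = -3 (j(v, V) = -3/2 + ((1*2)*(-3))/4 = -3/2 + (2*(-3))/4 = -3/2 + (1/4)*(-6) = -3/2 - 3/2 = -3)
k(N, l) = -3 + N (k(N, l) = N - 3 = -3 + N)
-9 + (-15 - 21)*k(-1, 5) = -9 + (-15 - 21)*(-3 - 1) = -9 - 36*(-4) = -9 + 144 = 135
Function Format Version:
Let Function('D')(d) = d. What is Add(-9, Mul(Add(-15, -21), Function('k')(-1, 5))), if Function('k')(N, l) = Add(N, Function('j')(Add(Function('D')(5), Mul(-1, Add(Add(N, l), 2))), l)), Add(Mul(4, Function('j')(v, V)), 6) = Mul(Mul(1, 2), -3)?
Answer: 135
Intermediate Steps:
Function('j')(v, V) = -3 (Function('j')(v, V) = Add(Rational(-3, 2), Mul(Rational(1, 4), Mul(Mul(1, 2), -3))) = Add(Rational(-3, 2), Mul(Rational(1, 4), Mul(2, -3))) = Add(Rational(-3, 2), Mul(Rational(1, 4), -6)) = Add(Rational(-3, 2), Rational(-3, 2)) = -3)
Function('k')(N, l) = Add(-3, N) (Function('k')(N, l) = Add(N, -3) = Add(-3, N))
Add(-9, Mul(Add(-15, -21), Function('k')(-1, 5))) = Add(-9, Mul(Add(-15, -21), Add(-3, -1))) = Add(-9, Mul(-36, -4)) = Add(-9, 144) = 135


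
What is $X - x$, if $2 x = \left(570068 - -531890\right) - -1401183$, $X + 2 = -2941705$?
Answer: $- \frac{8386555}{2} \approx -4.1933 \cdot 10^{6}$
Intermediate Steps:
$X = -2941707$ ($X = -2 - 2941705 = -2941707$)
$x = \frac{2503141}{2}$ ($x = \frac{\left(570068 - -531890\right) - -1401183}{2} = \frac{\left(570068 + 531890\right) + 1401183}{2} = \frac{1101958 + 1401183}{2} = \frac{1}{2} \cdot 2503141 = \frac{2503141}{2} \approx 1.2516 \cdot 10^{6}$)
$X - x = -2941707 - \frac{2503141}{2} = - \frac{8386555}{2}$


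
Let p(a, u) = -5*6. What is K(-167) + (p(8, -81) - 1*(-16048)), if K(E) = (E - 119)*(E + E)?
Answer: 111542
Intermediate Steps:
p(a, u) = -30
K(E) = 2*E*(-119 + E) (K(E) = (-119 + E)*(2*E) = 2*E*(-119 + E))
K(-167) + (p(8, -81) - 1*(-16048)) = 2*(-167)*(-119 - 167) + (-30 - 1*(-16048)) = 2*(-167)*(-286) + (-30 + 16048) = 95524 + 16018 = 111542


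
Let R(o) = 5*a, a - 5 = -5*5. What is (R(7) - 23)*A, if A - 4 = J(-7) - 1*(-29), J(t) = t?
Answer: -3198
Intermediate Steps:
a = -20 (a = 5 - 5*5 = 5 - 25 = -20)
A = 26 (A = 4 + (-7 - 1*(-29)) = 4 + (-7 + 29) = 4 + 22 = 26)
R(o) = -100 (R(o) = 5*(-20) = -100)
(R(7) - 23)*A = (-100 - 23)*26 = -123*26 = -3198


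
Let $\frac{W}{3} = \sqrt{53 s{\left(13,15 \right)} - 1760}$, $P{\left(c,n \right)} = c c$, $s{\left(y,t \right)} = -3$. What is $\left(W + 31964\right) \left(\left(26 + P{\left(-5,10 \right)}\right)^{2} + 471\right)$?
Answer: $98193408 + 9216 i \sqrt{1919} \approx 9.8193 \cdot 10^{7} + 4.0372 \cdot 10^{5} i$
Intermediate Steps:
$P{\left(c,n \right)} = c^{2}$
$W = 3 i \sqrt{1919}$ ($W = 3 \sqrt{53 \left(-3\right) - 1760} = 3 \sqrt{-159 - 1760} = 3 \sqrt{-1919} = 3 i \sqrt{1919} \approx 131.42 i$)
$\left(W + 31964\right) \left(\left(26 + P{\left(-5,10 \right)}\right)^{2} + 471\right) = \left(3 i \sqrt{1919} + 31964\right) \left(\left(26 + \left(-5\right)^{2}\right)^{2} + 471\right) = \left(31964 + 3 i \sqrt{1919}\right) \left(\left(26 + 25\right)^{2} + 471\right) = \left(31964 + 3 i \sqrt{1919}\right) \left(51^{2} + 471\right) = \left(31964 + 3 i \sqrt{1919}\right) \left(2601 + 471\right) = \left(31964 + 3 i \sqrt{1919}\right) 3072 = 98193408 + 9216 i \sqrt{1919}$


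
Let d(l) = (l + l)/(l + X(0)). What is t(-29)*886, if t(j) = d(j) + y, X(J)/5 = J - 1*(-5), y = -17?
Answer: -2215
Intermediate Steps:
X(J) = 25 + 5*J (X(J) = 5*(J - 1*(-5)) = 5*(J + 5) = 5*(5 + J) = 25 + 5*J)
d(l) = 2*l/(25 + l) (d(l) = (l + l)/(l + (25 + 5*0)) = (2*l)/(l + (25 + 0)) = (2*l)/(l + 25) = (2*l)/(25 + l) = 2*l/(25 + l))
t(j) = -17 + 2*j/(25 + j) (t(j) = 2*j/(25 + j) - 17 = -17 + 2*j/(25 + j))
t(-29)*886 = (5*(-85 - 3*(-29))/(25 - 29))*886 = (5*(-85 + 87)/(-4))*886 = (5*(-¼)*2)*886 = -5/2*886 = -2215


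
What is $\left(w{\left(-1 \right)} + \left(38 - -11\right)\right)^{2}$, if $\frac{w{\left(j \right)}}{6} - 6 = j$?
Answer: $6241$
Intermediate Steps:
$w{\left(j \right)} = 36 + 6 j$
$\left(w{\left(-1 \right)} + \left(38 - -11\right)\right)^{2} = \left(\left(36 + 6 \left(-1\right)\right) + \left(38 - -11\right)\right)^{2} = \left(\left(36 - 6\right) + \left(38 + 11\right)\right)^{2} = \left(30 + 49\right)^{2} = 79^{2} = 6241$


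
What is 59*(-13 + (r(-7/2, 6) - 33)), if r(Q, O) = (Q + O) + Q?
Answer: -2773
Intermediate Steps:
r(Q, O) = O + 2*Q (r(Q, O) = (O + Q) + Q = O + 2*Q)
59*(-13 + (r(-7/2, 6) - 33)) = 59*(-13 + ((6 + 2*(-7/2)) - 33)) = 59*(-13 + ((6 - 7) - 33)) = 59*(-13 + (-1 - 33)) = 59*(-13 - 34) = 59*(-47) = -2773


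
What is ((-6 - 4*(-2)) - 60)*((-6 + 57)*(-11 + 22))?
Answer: -32538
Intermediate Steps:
((-6 - 4*(-2)) - 60)*((-6 + 57)*(-11 + 22)) = ((-6 + 8) - 60)*(51*11) = (2 - 60)*561 = -58*561 = -32538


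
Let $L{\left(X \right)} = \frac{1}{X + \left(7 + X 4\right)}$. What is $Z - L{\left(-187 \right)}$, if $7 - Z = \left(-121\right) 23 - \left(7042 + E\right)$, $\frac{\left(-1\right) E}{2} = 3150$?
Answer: $\frac{3277697}{928} \approx 3532.0$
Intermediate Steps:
$E = -6300$ ($E = \left(-2\right) 3150 = -6300$)
$Z = 3532$ ($Z = 7 - \left(\left(-121\right) 23 - 742\right) = 7 - \left(-2783 + \left(-7042 + 6300\right)\right) = 7 - \left(-2783 - 742\right) = 7 - -3525 = 7 + 3525 = 3532$)
$L{\left(X \right)} = \frac{1}{7 + 5 X}$ ($L{\left(X \right)} = \frac{1}{X + \left(7 + 4 X\right)} = \frac{1}{7 + 5 X}$)
$Z - L{\left(-187 \right)} = 3532 - \frac{1}{7 + 5 \left(-187\right)} = 3532 - \frac{1}{7 - 935} = 3532 - \frac{1}{-928} = 3532 - - \frac{1}{928} = 3532 + \frac{1}{928} = \frac{3277697}{928}$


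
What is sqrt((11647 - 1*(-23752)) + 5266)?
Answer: sqrt(40665) ≈ 201.66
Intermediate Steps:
sqrt((11647 - 1*(-23752)) + 5266) = sqrt((11647 + 23752) + 5266) = sqrt(35399 + 5266) = sqrt(40665)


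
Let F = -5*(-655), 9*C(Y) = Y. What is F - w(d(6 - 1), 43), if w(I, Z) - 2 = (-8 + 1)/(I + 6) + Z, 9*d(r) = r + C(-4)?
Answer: 1702777/527 ≈ 3231.1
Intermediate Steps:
C(Y) = Y/9
F = 3275
d(r) = -4/81 + r/9 (d(r) = (r + (⅑)*(-4))/9 = (r - 4/9)/9 = (-4/9 + r)/9 = -4/81 + r/9)
w(I, Z) = 2 + Z - 7/(6 + I) (w(I, Z) = 2 + ((-8 + 1)/(I + 6) + Z) = 2 + (-7/(6 + I) + Z) = 2 + (Z - 7/(6 + I)) = 2 + Z - 7/(6 + I))
F - w(d(6 - 1), 43) = 3275 - (5 + 2*(-4/81 + (6 - 1)/9) + 6*43 + (-4/81 + (6 - 1)/9)*43)/(6 + (-4/81 + (6 - 1)/9)) = 3275 - (5 + 2*(-4/81 + (⅑)*5) + 258 + (-4/81 + (⅑)*5)*43)/(6 + (-4/81 + (⅑)*5)) = 3275 - (5 + 2*(-4/81 + 5/9) + 258 + (-4/81 + 5/9)*43)/(6 + (-4/81 + 5/9)) = 3275 - (5 + 2*(41/81) + 258 + (41/81)*43)/(6 + 41/81) = 3275 - (5 + 82/81 + 258 + 1763/81)/527/81 = 3275 - 81*2572/(527*9) = 3275 - 1*23148/527 = 3275 - 23148/527 = 1702777/527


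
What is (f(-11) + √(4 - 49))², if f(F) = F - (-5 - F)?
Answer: 244 - 102*I*√5 ≈ 244.0 - 228.08*I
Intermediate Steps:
f(F) = 5 + 2*F (f(F) = F + (5 + F) = 5 + 2*F)
(f(-11) + √(4 - 49))² = ((5 + 2*(-11)) + √(4 - 49))² = ((5 - 22) + √(-45))² = (-17 + 3*I*√5)²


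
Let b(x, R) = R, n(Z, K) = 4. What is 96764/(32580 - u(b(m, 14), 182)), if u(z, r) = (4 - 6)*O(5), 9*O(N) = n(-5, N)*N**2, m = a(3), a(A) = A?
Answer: 12807/4315 ≈ 2.9680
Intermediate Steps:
m = 3
O(N) = 4*N**2/9 (O(N) = (4*N**2)/9 = 4*N**2/9)
u(z, r) = -200/9 (u(z, r) = (4 - 6)*((4/9)*5**2) = -8*25/9 = -2*100/9 = -200/9)
96764/(32580 - u(b(m, 14), 182)) = 96764/(32580 - 1*(-200/9)) = 96764/(32580 + 200/9) = 96764/(293420/9) = 96764*(9/293420) = 12807/4315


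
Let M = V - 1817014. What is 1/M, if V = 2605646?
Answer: 1/788632 ≈ 1.2680e-6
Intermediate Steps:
M = 788632 (M = 2605646 - 1817014 = 788632)
1/M = 1/788632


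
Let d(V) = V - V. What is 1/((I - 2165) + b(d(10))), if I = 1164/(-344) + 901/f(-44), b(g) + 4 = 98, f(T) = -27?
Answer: -2322/4894205 ≈ -0.00047444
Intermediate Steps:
d(V) = 0
b(g) = 94 (b(g) = -4 + 98 = 94)
I = -85343/2322 (I = 1164/(-344) + 901/(-27) = 1164*(-1/344) + 901*(-1/27) = -291/86 - 901/27 = -85343/2322 ≈ -36.754)
1/((I - 2165) + b(d(10))) = 1/((-85343/2322 - 2165) + 94) = 1/(-5112473/2322 + 94) = 1/(-4894205/2322) = -2322/4894205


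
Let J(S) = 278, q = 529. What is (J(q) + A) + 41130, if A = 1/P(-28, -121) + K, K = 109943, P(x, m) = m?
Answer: 18313470/121 ≈ 1.5135e+5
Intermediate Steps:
A = 13303102/121 (A = 1/(-121) + 109943 = -1/121 + 109943 = 13303102/121 ≈ 1.0994e+5)
(J(q) + A) + 41130 = (278 + 13303102/121) + 41130 = 13336740/121 + 41130 = 18313470/121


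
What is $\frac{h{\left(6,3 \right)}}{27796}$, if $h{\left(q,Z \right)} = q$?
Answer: $\frac{3}{13898} \approx 0.00021586$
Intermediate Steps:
$\frac{h{\left(6,3 \right)}}{27796} = \frac{1}{27796} \cdot 6 = \frac{3}{13898}$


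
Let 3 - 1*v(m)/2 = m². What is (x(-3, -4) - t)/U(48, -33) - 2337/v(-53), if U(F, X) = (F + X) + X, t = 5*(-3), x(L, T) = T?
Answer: -9833/50508 ≈ -0.19468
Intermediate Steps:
v(m) = 6 - 2*m²
t = -15
U(F, X) = F + 2*X
(x(-3, -4) - t)/U(48, -33) - 2337/v(-53) = (-4 - 1*(-15))/(48 + 2*(-33)) - 2337/(6 - 2*(-53)²) = (-4 + 15)/(48 - 66) - 2337/(6 - 2*2809) = 11/(-18) - 2337/(6 - 5618) = 11*(-1/18) - 2337/(-5612) = -11/18 - 2337*(-1/5612) = -11/18 + 2337/5612 = -9833/50508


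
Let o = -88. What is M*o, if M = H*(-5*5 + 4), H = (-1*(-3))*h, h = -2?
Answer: -11088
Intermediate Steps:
H = -6 (H = -1*(-3)*(-2) = 3*(-2) = -6)
M = 126 (M = -6*(-5*5 + 4) = -6*(-25 + 4) = -6*(-21) = 126)
M*o = 126*(-88) = -11088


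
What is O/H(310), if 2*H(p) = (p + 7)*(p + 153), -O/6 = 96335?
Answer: -1156020/146771 ≈ -7.8764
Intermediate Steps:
O = -578010 (O = -6*96335 = -578010)
H(p) = (7 + p)*(153 + p)/2 (H(p) = ((p + 7)*(p + 153))/2 = ((7 + p)*(153 + p))/2 = (7 + p)*(153 + p)/2)
O/H(310) = -578010/(1071/2 + (1/2)*310**2 + 80*310) = -578010/(1071/2 + (1/2)*96100 + 24800) = -578010/(1071/2 + 48050 + 24800) = -578010/146771/2 = -578010*2/146771 = -1156020/146771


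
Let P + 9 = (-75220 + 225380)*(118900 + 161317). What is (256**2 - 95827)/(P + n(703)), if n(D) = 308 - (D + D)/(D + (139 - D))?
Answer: -4210449/5848756516235 ≈ -7.1989e-7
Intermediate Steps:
P = 42077384711 (P = -9 + (-75220 + 225380)*(118900 + 161317) = -9 + 150160*280217 = -9 + 42077384720 = 42077384711)
n(D) = 308 - 2*D/139
(256**2 - 95827)/(P + n(703)) = (256**2 - 95827)/(42077384711 + (308 - 2/139*703)) = (65536 - 95827)/(42077384711 + (308 - 1406/139)) = -30291/(42077384711 + 41406/139) = -30291/5848756516235/139 = -30291*139/5848756516235 = -4210449/5848756516235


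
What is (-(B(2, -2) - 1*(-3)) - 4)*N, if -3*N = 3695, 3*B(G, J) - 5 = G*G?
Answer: 36950/3 ≈ 12317.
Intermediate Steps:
B(G, J) = 5/3 + G²/3 (B(G, J) = 5/3 + (G*G)/3 = 5/3 + G²/3)
N = -3695/3 (N = -⅓*3695 = -3695/3 ≈ -1231.7)
(-(B(2, -2) - 1*(-3)) - 4)*N = (-((5/3 + (⅓)*2²) - 1*(-3)) - 4)*(-3695/3) = (-((5/3 + (⅓)*4) + 3) - 4)*(-3695/3) = (-((5/3 + 4/3) + 3) - 4)*(-3695/3) = (-(3 + 3) - 4)*(-3695/3) = (-1*6 - 4)*(-3695/3) = (-6 - 4)*(-3695/3) = -10*(-3695/3) = 36950/3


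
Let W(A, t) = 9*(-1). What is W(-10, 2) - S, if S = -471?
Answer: 462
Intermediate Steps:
W(A, t) = -9
W(-10, 2) - S = -9 - 1*(-471) = -9 + 471 = 462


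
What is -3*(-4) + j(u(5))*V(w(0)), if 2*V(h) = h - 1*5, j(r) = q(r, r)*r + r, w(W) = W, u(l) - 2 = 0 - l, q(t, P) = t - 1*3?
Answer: -51/2 ≈ -25.500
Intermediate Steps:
q(t, P) = -3 + t (q(t, P) = t - 3 = -3 + t)
u(l) = 2 - l (u(l) = 2 + (0 - l) = 2 - l)
j(r) = r + r*(-3 + r) (j(r) = (-3 + r)*r + r = r*(-3 + r) + r = r + r*(-3 + r))
V(h) = -5/2 + h/2 (V(h) = (h - 1*5)/2 = (h - 5)/2 = (-5 + h)/2 = -5/2 + h/2)
-3*(-4) + j(u(5))*V(w(0)) = -3*(-4) + ((2 - 1*5)*(-2 + (2 - 1*5)))*(-5/2 + (½)*0) = 12 + ((2 - 5)*(-2 + (2 - 5)))*(-5/2 + 0) = 12 - 3*(-2 - 3)*(-5/2) = 12 - 3*(-5)*(-5/2) = 12 + 15*(-5/2) = 12 - 75/2 = -51/2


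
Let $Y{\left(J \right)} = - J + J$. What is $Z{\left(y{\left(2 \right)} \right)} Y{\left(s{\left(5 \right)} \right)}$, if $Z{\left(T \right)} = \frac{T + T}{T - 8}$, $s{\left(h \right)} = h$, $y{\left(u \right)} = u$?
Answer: $0$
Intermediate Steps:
$Y{\left(J \right)} = 0$
$Z{\left(T \right)} = \frac{2 T}{-8 + T}$
$Z{\left(y{\left(2 \right)} \right)} Y{\left(s{\left(5 \right)} \right)} = 2 \cdot 2 \frac{1}{-8 + 2} \cdot 0 = 2 \cdot 2 \frac{1}{-6} \cdot 0 = 2 \cdot 2 \left(- \frac{1}{6}\right) 0 = \left(- \frac{2}{3}\right) 0 = 0$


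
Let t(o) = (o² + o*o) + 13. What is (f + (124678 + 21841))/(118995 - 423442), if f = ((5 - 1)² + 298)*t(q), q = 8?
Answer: -190793/304447 ≈ -0.62669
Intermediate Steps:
t(o) = 13 + 2*o² (t(o) = (o² + o²) + 13 = 2*o² + 13 = 13 + 2*o²)
f = 44274 (f = ((5 - 1)² + 298)*(13 + 2*8²) = (4² + 298)*(13 + 2*64) = (16 + 298)*(13 + 128) = 314*141 = 44274)
(f + (124678 + 21841))/(118995 - 423442) = (44274 + (124678 + 21841))/(118995 - 423442) = (44274 + 146519)/(-304447) = 190793*(-1/304447) = -190793/304447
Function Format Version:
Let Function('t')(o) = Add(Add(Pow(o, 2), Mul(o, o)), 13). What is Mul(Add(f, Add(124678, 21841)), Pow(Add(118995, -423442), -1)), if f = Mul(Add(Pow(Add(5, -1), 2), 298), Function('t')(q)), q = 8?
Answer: Rational(-190793, 304447) ≈ -0.62669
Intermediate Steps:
Function('t')(o) = Add(13, Mul(2, Pow(o, 2))) (Function('t')(o) = Add(Add(Pow(o, 2), Pow(o, 2)), 13) = Add(Mul(2, Pow(o, 2)), 13) = Add(13, Mul(2, Pow(o, 2))))
f = 44274 (f = Mul(Add(Pow(Add(5, -1), 2), 298), Add(13, Mul(2, Pow(8, 2)))) = Mul(Add(Pow(4, 2), 298), Add(13, Mul(2, 64))) = Mul(Add(16, 298), Add(13, 128)) = Mul(314, 141) = 44274)
Mul(Add(f, Add(124678, 21841)), Pow(Add(118995, -423442), -1)) = Mul(Add(44274, Add(124678, 21841)), Pow(Add(118995, -423442), -1)) = Mul(Add(44274, 146519), Pow(-304447, -1)) = Mul(190793, Rational(-1, 304447)) = Rational(-190793, 304447)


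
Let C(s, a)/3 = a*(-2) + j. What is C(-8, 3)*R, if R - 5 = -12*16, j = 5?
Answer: 561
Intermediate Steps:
C(s, a) = 15 - 6*a (C(s, a) = 3*(a*(-2) + 5) = 3*(-2*a + 5) = 3*(5 - 2*a) = 15 - 6*a)
R = -187 (R = 5 - 12*16 = 5 - 192 = -187)
C(-8, 3)*R = (15 - 6*3)*(-187) = (15 - 18)*(-187) = -3*(-187) = 561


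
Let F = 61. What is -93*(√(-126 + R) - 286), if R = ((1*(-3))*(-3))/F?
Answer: 26598 - 279*I*√52033/61 ≈ 26598.0 - 1043.3*I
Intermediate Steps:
R = 9/61 (R = ((1*(-3))*(-3))/61 = -3*(-3)*(1/61) = 9*(1/61) = 9/61 ≈ 0.14754)
-93*(√(-126 + R) - 286) = -93*(√(-126 + 9/61) - 286) = -93*(√(-7677/61) - 286) = -93*(3*I*√52033/61 - 286) = -93*(-286 + 3*I*√52033/61) = 26598 - 279*I*√52033/61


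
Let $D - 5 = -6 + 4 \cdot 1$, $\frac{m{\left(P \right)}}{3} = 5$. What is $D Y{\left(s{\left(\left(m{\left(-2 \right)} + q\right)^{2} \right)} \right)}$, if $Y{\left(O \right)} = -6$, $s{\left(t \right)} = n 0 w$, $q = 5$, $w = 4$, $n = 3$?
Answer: $-18$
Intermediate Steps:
$m{\left(P \right)} = 15$ ($m{\left(P \right)} = 3 \cdot 5 = 15$)
$s{\left(t \right)} = 0$ ($s{\left(t \right)} = 3 \cdot 0 \cdot 4 = 0 \cdot 4 = 0$)
$D = 3$ ($D = 5 + \left(-6 + 4 \cdot 1\right) = 5 + \left(-6 + 4\right) = 5 - 2 = 3$)
$D Y{\left(s{\left(\left(m{\left(-2 \right)} + q\right)^{2} \right)} \right)} = 3 \left(-6\right) = -18$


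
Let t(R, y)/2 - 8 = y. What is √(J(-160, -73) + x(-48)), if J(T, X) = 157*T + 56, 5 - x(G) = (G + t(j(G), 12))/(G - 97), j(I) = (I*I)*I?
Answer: I*√526866635/145 ≈ 158.3*I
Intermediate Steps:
j(I) = I³ (j(I) = I²*I = I³)
t(R, y) = 16 + 2*y
x(G) = 5 - (40 + G)/(-97 + G) (x(G) = 5 - (G + (16 + 2*12))/(G - 97) = 5 - (G + (16 + 24))/(-97 + G) = 5 - (G + 40)/(-97 + G) = 5 - (40 + G)/(-97 + G))
J(T, X) = 56 + 157*T
√(J(-160, -73) + x(-48)) = √((56 + 157*(-160)) + (-525 + 4*(-48))/(-97 - 48)) = √((56 - 25120) + (-525 - 192)/(-145)) = √(-25064 - 1/145*(-717)) = √(-25064 + 717/145) = √(-3633563/145) = I*√526866635/145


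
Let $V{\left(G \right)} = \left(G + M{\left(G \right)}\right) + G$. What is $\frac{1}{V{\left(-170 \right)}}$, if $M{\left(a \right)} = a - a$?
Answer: $- \frac{1}{340} \approx -0.0029412$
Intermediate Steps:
$M{\left(a \right)} = 0$
$V{\left(G \right)} = 2 G$ ($V{\left(G \right)} = \left(G + 0\right) + G = G + G = 2 G$)
$\frac{1}{V{\left(-170 \right)}} = \frac{1}{2 \left(-170\right)} = \frac{1}{-340} = - \frac{1}{340}$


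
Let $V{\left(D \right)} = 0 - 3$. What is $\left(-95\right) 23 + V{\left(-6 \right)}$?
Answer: $-2188$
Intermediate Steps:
$V{\left(D \right)} = -3$ ($V{\left(D \right)} = 0 - 3 = -3$)
$\left(-95\right) 23 + V{\left(-6 \right)} = \left(-95\right) 23 - 3 = -2185 - 3 = -2188$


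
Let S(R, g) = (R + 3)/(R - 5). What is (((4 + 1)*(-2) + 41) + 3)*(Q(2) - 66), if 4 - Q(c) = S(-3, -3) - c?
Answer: -2040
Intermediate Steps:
S(R, g) = (3 + R)/(-5 + R)
Q(c) = 4 + c (Q(c) = 4 - ((3 - 3)/(-5 - 3) - c) = 4 - (0/(-8) - c) = 4 - (-⅛*0 - c) = 4 - (0 - c) = 4 - (-1)*c = 4 + c)
(((4 + 1)*(-2) + 41) + 3)*(Q(2) - 66) = (((4 + 1)*(-2) + 41) + 3)*((4 + 2) - 66) = ((5*(-2) + 41) + 3)*(6 - 66) = ((-10 + 41) + 3)*(-60) = (31 + 3)*(-60) = 34*(-60) = -2040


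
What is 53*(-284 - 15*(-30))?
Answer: 8798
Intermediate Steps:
53*(-284 - 15*(-30)) = 53*(-284 + 450) = 53*166 = 8798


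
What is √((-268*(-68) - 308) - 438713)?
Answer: I*√420797 ≈ 648.69*I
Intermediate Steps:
√((-268*(-68) - 308) - 438713) = √((18224 - 308) - 438713) = √(17916 - 438713) = √(-420797) = I*√420797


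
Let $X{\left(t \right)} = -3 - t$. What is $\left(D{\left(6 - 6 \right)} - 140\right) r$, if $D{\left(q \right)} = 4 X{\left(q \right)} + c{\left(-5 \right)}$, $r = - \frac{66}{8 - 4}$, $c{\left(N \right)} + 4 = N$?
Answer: $\frac{5313}{2} \approx 2656.5$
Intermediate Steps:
$c{\left(N \right)} = -4 + N$
$r = - \frac{33}{2}$ ($r = - \frac{66}{4} = \left(-66\right) \frac{1}{4} = - \frac{33}{2} \approx -16.5$)
$D{\left(q \right)} = -21 - 4 q$ ($D{\left(q \right)} = 4 \left(-3 - q\right) - 9 = \left(-12 - 4 q\right) - 9 = -21 - 4 q$)
$\left(D{\left(6 - 6 \right)} - 140\right) r = \left(\left(-21 - 4 \left(6 - 6\right)\right) - 140\right) \left(- \frac{33}{2}\right) = \left(\left(-21 - 0\right) - 140\right) \left(- \frac{33}{2}\right) = \left(\left(-21 + 0\right) - 140\right) \left(- \frac{33}{2}\right) = \left(-21 - 140\right) \left(- \frac{33}{2}\right) = \left(-161\right) \left(- \frac{33}{2}\right) = \frac{5313}{2}$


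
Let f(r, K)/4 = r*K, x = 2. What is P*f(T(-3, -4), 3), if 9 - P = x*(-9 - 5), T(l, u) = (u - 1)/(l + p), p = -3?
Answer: 370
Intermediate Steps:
T(l, u) = (-1 + u)/(-3 + l) (T(l, u) = (u - 1)/(l - 3) = (-1 + u)/(-3 + l))
f(r, K) = 4*K*r (f(r, K) = 4*(r*K) = 4*(K*r) = 4*K*r)
P = 37 (P = 9 - 2*(-9 - 5) = 9 - 2*(-14) = 9 - 1*(-28) = 9 + 28 = 37)
P*f(T(-3, -4), 3) = 37*(4*3*((-1 - 4)/(-3 - 3))) = 37*(4*3*(-5/(-6))) = 37*(4*3*(-⅙*(-5))) = 37*(4*3*(⅚)) = 37*10 = 370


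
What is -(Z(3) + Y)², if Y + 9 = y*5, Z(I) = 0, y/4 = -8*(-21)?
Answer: -11229201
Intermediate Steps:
y = 672 (y = 4*(-8*(-21)) = 4*168 = 672)
Y = 3351 (Y = -9 + 672*5 = -9 + 3360 = 3351)
-(Z(3) + Y)² = -(0 + 3351)² = -1*3351² = -1*11229201 = -11229201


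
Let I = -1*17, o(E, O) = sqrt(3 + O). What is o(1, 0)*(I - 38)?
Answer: -55*sqrt(3) ≈ -95.263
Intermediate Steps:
I = -17
o(1, 0)*(I - 38) = sqrt(3 + 0)*(-17 - 38) = sqrt(3)*(-55) = -55*sqrt(3)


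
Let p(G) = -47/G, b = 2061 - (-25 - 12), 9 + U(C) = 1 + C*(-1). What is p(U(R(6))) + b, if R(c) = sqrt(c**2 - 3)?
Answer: 65414/31 - 47*sqrt(33)/31 ≈ 2101.4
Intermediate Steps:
R(c) = sqrt(-3 + c**2)
U(C) = -8 - C (U(C) = -9 + (1 + C*(-1)) = -9 + (1 - C) = -8 - C)
b = 2098 (b = 2061 - (-37) = 2061 - 1*(-37) = 2061 + 37 = 2098)
p(U(R(6))) + b = -47/(-8 - sqrt(-3 + 6**2)) + 2098 = -47/(-8 - sqrt(-3 + 36)) + 2098 = -47/(-8 - sqrt(33)) + 2098 = 2098 - 47/(-8 - sqrt(33))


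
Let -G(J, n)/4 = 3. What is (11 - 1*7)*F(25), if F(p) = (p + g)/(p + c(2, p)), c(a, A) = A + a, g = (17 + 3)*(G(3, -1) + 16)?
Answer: 105/13 ≈ 8.0769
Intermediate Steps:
G(J, n) = -12 (G(J, n) = -4*3 = -12)
g = 80 (g = (17 + 3)*(-12 + 16) = 20*4 = 80)
F(p) = (80 + p)/(2 + 2*p) (F(p) = (p + 80)/(p + (p + 2)) = (80 + p)/(p + (2 + p)) = (80 + p)/(2 + 2*p))
(11 - 1*7)*F(25) = (11 - 1*7)*((80 + 25)/(2*(1 + 25))) = (11 - 7)*((½)*105/26) = 4*((½)*(1/26)*105) = 4*(105/52) = 105/13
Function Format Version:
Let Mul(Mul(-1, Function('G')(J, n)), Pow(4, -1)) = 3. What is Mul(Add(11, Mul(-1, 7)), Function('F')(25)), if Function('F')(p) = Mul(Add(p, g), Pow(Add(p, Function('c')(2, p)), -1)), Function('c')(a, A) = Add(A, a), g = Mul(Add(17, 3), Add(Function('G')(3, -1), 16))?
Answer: Rational(105, 13) ≈ 8.0769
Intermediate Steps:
Function('G')(J, n) = -12 (Function('G')(J, n) = Mul(-4, 3) = -12)
g = 80 (g = Mul(Add(17, 3), Add(-12, 16)) = Mul(20, 4) = 80)
Function('F')(p) = Mul(Pow(Add(2, Mul(2, p)), -1), Add(80, p)) (Function('F')(p) = Mul(Add(p, 80), Pow(Add(p, Add(p, 2)), -1)) = Mul(Add(80, p), Pow(Add(p, Add(2, p)), -1)) = Mul(Add(80, p), Pow(Add(2, Mul(2, p)), -1)) = Mul(Pow(Add(2, Mul(2, p)), -1), Add(80, p)))
Mul(Add(11, Mul(-1, 7)), Function('F')(25)) = Mul(Add(11, Mul(-1, 7)), Mul(Rational(1, 2), Pow(Add(1, 25), -1), Add(80, 25))) = Mul(Add(11, -7), Mul(Rational(1, 2), Pow(26, -1), 105)) = Mul(4, Mul(Rational(1, 2), Rational(1, 26), 105)) = Mul(4, Rational(105, 52)) = Rational(105, 13)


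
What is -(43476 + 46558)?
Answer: -90034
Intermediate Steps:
-(43476 + 46558) = -1*90034 = -90034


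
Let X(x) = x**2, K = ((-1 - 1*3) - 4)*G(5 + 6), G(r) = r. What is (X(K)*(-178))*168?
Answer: -231576576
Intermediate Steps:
K = -88 (K = ((-1 - 1*3) - 4)*(5 + 6) = ((-1 - 3) - 4)*11 = (-4 - 4)*11 = -8*11 = -88)
(X(K)*(-178))*168 = ((-88)**2*(-178))*168 = (7744*(-178))*168 = -1378432*168 = -231576576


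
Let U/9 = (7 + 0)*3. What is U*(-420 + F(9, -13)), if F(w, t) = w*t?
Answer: -101493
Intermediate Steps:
F(w, t) = t*w
U = 189 (U = 9*((7 + 0)*3) = 9*(7*3) = 9*21 = 189)
U*(-420 + F(9, -13)) = 189*(-420 - 13*9) = 189*(-420 - 117) = 189*(-537) = -101493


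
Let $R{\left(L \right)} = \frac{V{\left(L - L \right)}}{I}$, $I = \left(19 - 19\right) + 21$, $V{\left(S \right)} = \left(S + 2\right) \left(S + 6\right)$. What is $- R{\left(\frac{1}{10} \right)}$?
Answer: $- \frac{4}{7} \approx -0.57143$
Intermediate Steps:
$V{\left(S \right)} = \left(2 + S\right) \left(6 + S\right)$
$I = 21$ ($I = 0 + 21 = 21$)
$R{\left(L \right)} = \frac{4}{7}$ ($R{\left(L \right)} = \frac{12 + \left(L - L\right)^{2} + 8 \left(L - L\right)}{21} = \left(12 + 0^{2} + 8 \cdot 0\right) \frac{1}{21} = \left(12 + 0 + 0\right) \frac{1}{21} = 12 \cdot \frac{1}{21} = \frac{4}{7}$)
$- R{\left(\frac{1}{10} \right)} = \left(-1\right) \frac{4}{7} = - \frac{4}{7}$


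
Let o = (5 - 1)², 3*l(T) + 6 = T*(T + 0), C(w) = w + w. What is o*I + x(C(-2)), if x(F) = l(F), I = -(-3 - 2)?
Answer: 250/3 ≈ 83.333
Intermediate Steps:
C(w) = 2*w
l(T) = -2 + T²/3 (l(T) = -2 + (T*(T + 0))/3 = -2 + (T*T)/3 = -2 + T²/3)
I = 5 (I = -1*(-5) = 5)
x(F) = -2 + F²/3
o = 16 (o = 4² = 16)
o*I + x(C(-2)) = 16*5 + (-2 + (2*(-2))²/3) = 80 + (-2 + (⅓)*(-4)²) = 80 + (-2 + (⅓)*16) = 80 + (-2 + 16/3) = 80 + 10/3 = 250/3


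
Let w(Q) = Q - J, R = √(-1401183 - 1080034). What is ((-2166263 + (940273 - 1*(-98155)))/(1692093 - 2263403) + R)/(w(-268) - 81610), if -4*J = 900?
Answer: -225567/9329835086 - I*√2481217/81653 ≈ -2.4177e-5 - 0.019291*I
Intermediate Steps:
J = -225 (J = -¼*900 = -225)
R = I*√2481217 (R = √(-2481217) = I*√2481217 ≈ 1575.2*I)
w(Q) = 225 + Q (w(Q) = Q - 1*(-225) = Q + 225 = 225 + Q)
((-2166263 + (940273 - 1*(-98155)))/(1692093 - 2263403) + R)/(w(-268) - 81610) = ((-2166263 + (940273 - 1*(-98155)))/(1692093 - 2263403) + I*√2481217)/((225 - 268) - 81610) = ((-2166263 + (940273 + 98155))/(-571310) + I*√2481217)/(-43 - 81610) = ((-2166263 + 1038428)*(-1/571310) + I*√2481217)/(-81653) = (-1127835*(-1/571310) + I*√2481217)*(-1/81653) = (225567/114262 + I*√2481217)*(-1/81653) = -225567/9329835086 - I*√2481217/81653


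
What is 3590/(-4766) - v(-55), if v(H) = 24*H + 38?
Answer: 3053211/2383 ≈ 1281.2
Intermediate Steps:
v(H) = 38 + 24*H
3590/(-4766) - v(-55) = 3590/(-4766) - (38 + 24*(-55)) = 3590*(-1/4766) - (38 - 1320) = -1795/2383 - 1*(-1282) = -1795/2383 + 1282 = 3053211/2383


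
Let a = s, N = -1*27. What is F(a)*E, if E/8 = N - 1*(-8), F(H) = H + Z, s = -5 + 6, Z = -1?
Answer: 0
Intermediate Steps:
s = 1
N = -27
a = 1
F(H) = -1 + H (F(H) = H - 1 = -1 + H)
E = -152 (E = 8*(-27 - 1*(-8)) = 8*(-27 + 8) = 8*(-19) = -152)
F(a)*E = (-1 + 1)*(-152) = 0*(-152) = 0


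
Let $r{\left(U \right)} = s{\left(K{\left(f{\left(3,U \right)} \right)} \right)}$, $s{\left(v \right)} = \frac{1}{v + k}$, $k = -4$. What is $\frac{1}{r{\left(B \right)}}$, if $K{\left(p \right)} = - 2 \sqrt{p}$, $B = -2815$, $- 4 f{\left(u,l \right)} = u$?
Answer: $-4 - i \sqrt{3} \approx -4.0 - 1.732 i$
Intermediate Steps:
$f{\left(u,l \right)} = - \frac{u}{4}$
$s{\left(v \right)} = \frac{1}{-4 + v}$ ($s{\left(v \right)} = \frac{1}{v - 4} = \frac{1}{-4 + v}$)
$r{\left(U \right)} = \frac{1}{-4 - i \sqrt{3}}$ ($r{\left(U \right)} = \frac{1}{-4 - 2 \sqrt{\left(- \frac{1}{4}\right) 3}} = \frac{1}{-4 - 2 \sqrt{- \frac{3}{4}}} = \frac{1}{-4 - 2 \frac{i \sqrt{3}}{2}} = \frac{1}{-4 - i \sqrt{3}}$)
$\frac{1}{r{\left(B \right)}} = \frac{1}{i \frac{1}{\sqrt{3} - 4 i}} = - i \left(\sqrt{3} - 4 i\right)$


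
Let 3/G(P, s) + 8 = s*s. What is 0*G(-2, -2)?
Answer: 0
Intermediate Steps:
G(P, s) = 3/(-8 + s²) (G(P, s) = 3/(-8 + s*s) = 3/(-8 + s²))
0*G(-2, -2) = 0*(3/(-8 + (-2)²)) = 0*(3/(-8 + 4)) = 0*(3/(-4)) = 0*(3*(-¼)) = 0*(-¾) = 0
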